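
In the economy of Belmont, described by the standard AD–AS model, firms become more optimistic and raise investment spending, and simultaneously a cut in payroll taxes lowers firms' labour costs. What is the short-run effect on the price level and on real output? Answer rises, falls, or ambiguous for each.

Price level: ambiguous; output: rises

The first event is a positive demand shock: AD shifts right, which by itself pushes P up and Y up.
The second is a favourable supply shock: SRAS shifts right, which by itself pushes P down and Y up.
The two shocks push P in opposite directions, so the effect on P is ambiguous. Both shocks push Y up, so Y rises.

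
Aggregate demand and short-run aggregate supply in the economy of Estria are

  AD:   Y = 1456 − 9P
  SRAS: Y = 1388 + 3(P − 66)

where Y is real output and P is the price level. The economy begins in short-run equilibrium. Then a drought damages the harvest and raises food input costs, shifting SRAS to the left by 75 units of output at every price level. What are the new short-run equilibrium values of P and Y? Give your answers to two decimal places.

P = 28.42, Y = 1200.25

This is a negative supply shock: SRAS shifts left.
New SRAS: Y = 1115 + 3P.
Set AD = SRAS: 1456 − 9P = 1115 + 3P, so 341 = 12P and P = 28.42.
Substituting into AD, Y = 1200.25.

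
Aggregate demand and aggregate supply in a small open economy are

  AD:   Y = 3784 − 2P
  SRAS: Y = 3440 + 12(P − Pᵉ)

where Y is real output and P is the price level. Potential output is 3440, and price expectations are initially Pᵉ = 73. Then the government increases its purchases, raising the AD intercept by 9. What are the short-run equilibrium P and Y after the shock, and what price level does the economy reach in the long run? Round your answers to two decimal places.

Short run: P = 87.79, Y = 3617.43. Long run: P = 176.50.

AD shifts right: new AD is Y = 3793 − 2P. With Pᵉ = 73, SRAS is Y = 2564 + 12P.
Short run: 3793 − 2P = 2564 + 12P gives 1229 = 14P, so P = 87.79 and Y = 3793 − 2P = 3617.43.
Y = 3617.43 is above potential 3440; expectations adjust and SRAS shifts left until Y = 3440.
Long run: on the new AD curve, 3440 = 3793 − 2P gives P = 176.50.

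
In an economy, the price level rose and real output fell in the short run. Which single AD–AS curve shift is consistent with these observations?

SRAS shifted left

P rose and Y fell. An AD shift moves P and Y in the same direction; an SRAS shift moves them in opposite directions.
Here P and Y moved in opposite directions, so the SRAS curve shifted.
Since Y fell, SRAS shifted left.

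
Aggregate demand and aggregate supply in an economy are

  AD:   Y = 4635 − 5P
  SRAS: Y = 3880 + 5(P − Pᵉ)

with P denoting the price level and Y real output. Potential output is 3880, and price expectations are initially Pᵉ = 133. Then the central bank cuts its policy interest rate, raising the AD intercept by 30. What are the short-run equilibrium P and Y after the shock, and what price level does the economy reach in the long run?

AD shifts right: new AD is Y = 4665 − 5P. With Pᵉ = 133, SRAS is Y = 3215 + 5P.
Short run: 4665 − 5P = 3215 + 5P gives 1450 = 10P, so P = 145 and Y = 4665 − 5·145 = 3940.
Y = 3940 is above potential 3880; expectations adjust and SRAS shifts left until Y = 3880.
Long run: on the new AD curve, 3880 = 4665 − 5P gives P = 157.

Short run: P = 145, Y = 3940. Long run: P = 157.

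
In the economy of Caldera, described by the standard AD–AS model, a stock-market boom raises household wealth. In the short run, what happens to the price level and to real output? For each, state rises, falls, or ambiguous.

This is a positive demand shock: AD shifts right.
Moving along the upward-sloping SRAS curve, P rises and Y rises.

Price level: rises; output: rises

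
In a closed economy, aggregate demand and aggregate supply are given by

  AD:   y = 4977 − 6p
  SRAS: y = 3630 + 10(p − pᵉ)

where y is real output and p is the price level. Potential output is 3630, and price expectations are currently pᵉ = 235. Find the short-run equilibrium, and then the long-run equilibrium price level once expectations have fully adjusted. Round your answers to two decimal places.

Short run: with pᵉ = 235, SRAS is y = 1280 + 10p. Setting AD = SRAS gives 3697 = 16p, so p = 231.06 and y = 4977 − 6p = 3590.63.
Output 3590.63 is below potential 3630, so over time expected prices fall and SRAS shifts right until y returns to 3630.
Long run: y = 3630 on the AD curve gives 3630 = 4977 − 6p, so p = 224.50.

Short run: p = 231.06, y = 3590.63. Long run: p = 224.50.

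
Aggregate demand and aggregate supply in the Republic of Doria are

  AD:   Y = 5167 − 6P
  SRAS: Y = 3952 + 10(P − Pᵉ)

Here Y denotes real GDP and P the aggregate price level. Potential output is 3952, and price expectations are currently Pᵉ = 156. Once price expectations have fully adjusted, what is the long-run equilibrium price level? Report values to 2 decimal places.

Short run: with Pᵉ = 156, SRAS is Y = 2392 + 10P. Setting AD = SRAS gives 2775 = 16P, so P = 173.44 and Y = 5167 − 6P = 4126.38.
Output 4126.38 is above potential 3952, so over time expected prices rise and SRAS shifts left until Y returns to 3952.
Long run: Y = 3952 on the AD curve gives 3952 = 5167 − 6P, so P = 202.50.

Long-run P = 202.50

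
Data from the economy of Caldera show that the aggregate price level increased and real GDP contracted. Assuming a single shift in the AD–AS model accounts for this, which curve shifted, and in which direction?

P rose and Y fell. An AD shift moves P and Y in the same direction; an SRAS shift moves them in opposite directions.
Here P and Y moved in opposite directions, so the SRAS curve shifted.
Since Y fell, SRAS shifted left.

SRAS shifted left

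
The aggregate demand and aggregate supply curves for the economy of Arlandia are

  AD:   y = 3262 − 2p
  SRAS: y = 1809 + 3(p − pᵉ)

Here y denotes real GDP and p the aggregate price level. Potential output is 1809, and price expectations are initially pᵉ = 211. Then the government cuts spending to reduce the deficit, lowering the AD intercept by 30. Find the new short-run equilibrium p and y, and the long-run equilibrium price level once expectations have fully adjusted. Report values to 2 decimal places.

Short run: p = 411.20, y = 2409.60. Long run: p = 711.50.

AD shifts left: new AD is y = 3232 − 2p. With pᵉ = 211, SRAS is y = 1176 + 3p.
Short run: 3232 − 2p = 1176 + 3p gives 2056 = 5p, so p = 411.20 and y = 3232 − 2p = 2409.60.
y = 2409.60 is above potential 1809; expectations adjust and SRAS shifts left until y = 1809.
Long run: on the new AD curve, 1809 = 3232 − 2p gives p = 711.50.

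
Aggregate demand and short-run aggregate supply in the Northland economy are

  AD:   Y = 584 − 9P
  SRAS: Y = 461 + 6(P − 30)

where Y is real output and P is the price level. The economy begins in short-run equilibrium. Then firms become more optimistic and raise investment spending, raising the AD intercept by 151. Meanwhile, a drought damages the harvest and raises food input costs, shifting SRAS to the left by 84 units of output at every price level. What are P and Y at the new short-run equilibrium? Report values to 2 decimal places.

P = 35.87, Y = 412.20

After both shocks: AD is Y = 735 − 9P and SRAS is Y = 197 + 6P.
Setting them equal: 538 = 15P, so P = 35.87.
Substituting into AD, Y = 412.20.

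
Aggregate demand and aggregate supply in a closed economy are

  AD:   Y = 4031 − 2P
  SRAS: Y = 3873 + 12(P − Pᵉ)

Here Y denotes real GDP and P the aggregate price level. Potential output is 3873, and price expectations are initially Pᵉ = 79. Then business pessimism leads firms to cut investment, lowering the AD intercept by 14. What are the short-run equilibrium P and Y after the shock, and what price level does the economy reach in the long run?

AD shifts left: new AD is Y = 4017 − 2P. With Pᵉ = 79, SRAS is Y = 2925 + 12P.
Short run: 4017 − 2P = 2925 + 12P gives 1092 = 14P, so P = 78 and Y = 4017 − 2·78 = 3861.
Y = 3861 is below potential 3873; expectations adjust and SRAS shifts right until Y = 3873.
Long run: on the new AD curve, 3873 = 4017 − 2P gives P = 72.

Short run: P = 78, Y = 3861. Long run: P = 72.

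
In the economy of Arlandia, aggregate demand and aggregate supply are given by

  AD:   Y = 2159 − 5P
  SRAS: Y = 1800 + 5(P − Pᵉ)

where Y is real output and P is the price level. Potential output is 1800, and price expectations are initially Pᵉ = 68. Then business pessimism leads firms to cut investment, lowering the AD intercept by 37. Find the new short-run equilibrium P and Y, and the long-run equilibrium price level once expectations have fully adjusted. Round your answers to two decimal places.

AD shifts left: new AD is Y = 2122 − 5P. With Pᵉ = 68, SRAS is Y = 1460 + 5P.
Short run: 2122 − 5P = 1460 + 5P gives 662 = 10P, so P = 66.20 and Y = 2122 − 5P = 1791.00.
Y = 1791.00 is below potential 1800; expectations adjust and SRAS shifts right until Y = 1800.
Long run: on the new AD curve, 1800 = 2122 − 5P gives P = 64.40.

Short run: P = 66.20, Y = 1791.00. Long run: P = 64.40.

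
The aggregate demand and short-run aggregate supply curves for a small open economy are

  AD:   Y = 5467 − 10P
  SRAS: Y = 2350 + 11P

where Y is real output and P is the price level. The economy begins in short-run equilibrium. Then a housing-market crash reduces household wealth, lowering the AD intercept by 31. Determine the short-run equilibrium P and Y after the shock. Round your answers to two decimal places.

P = 146.95, Y = 3966.48

This is a negative demand shock: AD shifts left.
New AD: Y = 5436 − 10P.
Set AD = SRAS: 5436 − 10P = 2350 + 11P, so 3086 = 21P and P = 146.95.
Substituting into AD, Y = 3966.48.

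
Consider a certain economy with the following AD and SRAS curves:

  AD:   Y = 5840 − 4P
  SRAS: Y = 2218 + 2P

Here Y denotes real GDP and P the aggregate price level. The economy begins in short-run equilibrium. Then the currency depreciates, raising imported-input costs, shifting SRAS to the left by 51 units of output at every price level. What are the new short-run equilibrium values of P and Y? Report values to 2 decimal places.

This is a negative supply shock: SRAS shifts left.
New SRAS: Y = 2167 + 2P.
Set AD = SRAS: 5840 − 4P = 2167 + 2P, so 3673 = 6P and P = 612.17.
Substituting into AD, Y = 3391.33.

P = 612.17, Y = 3391.33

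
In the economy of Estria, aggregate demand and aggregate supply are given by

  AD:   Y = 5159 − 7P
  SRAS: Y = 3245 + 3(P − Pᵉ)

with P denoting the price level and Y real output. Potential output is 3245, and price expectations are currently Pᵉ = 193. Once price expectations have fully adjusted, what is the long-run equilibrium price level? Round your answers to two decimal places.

Short run: with Pᵉ = 193, SRAS is Y = 2666 + 3P. Setting AD = SRAS gives 2493 = 10P, so P = 249.30 and Y = 5159 − 7P = 3413.90.
Output 3413.90 is above potential 3245, so over time expected prices rise and SRAS shifts left until Y returns to 3245.
Long run: Y = 3245 on the AD curve gives 3245 = 5159 − 7P, so P = 273.43.

Long-run P = 273.43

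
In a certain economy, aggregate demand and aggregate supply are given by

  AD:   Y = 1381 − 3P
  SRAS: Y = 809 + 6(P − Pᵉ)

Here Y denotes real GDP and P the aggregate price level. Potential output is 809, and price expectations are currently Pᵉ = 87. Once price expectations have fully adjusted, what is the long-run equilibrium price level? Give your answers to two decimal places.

Short run: with Pᵉ = 87, SRAS is Y = 287 + 6P. Setting AD = SRAS gives 1094 = 9P, so P = 121.56 and Y = 1381 − 3P = 1016.33.
Output 1016.33 is above potential 809, so over time expected prices rise and SRAS shifts left until Y returns to 809.
Long run: Y = 809 on the AD curve gives 809 = 1381 − 3P, so P = 190.67.

Long-run P = 190.67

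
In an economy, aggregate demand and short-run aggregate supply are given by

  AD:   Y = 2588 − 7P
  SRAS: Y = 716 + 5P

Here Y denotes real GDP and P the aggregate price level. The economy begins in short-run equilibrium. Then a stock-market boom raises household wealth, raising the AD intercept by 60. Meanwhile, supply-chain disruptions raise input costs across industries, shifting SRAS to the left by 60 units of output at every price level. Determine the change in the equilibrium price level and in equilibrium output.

ΔP = +10, ΔY = -10

After both shocks: AD is Y = 2648 − 7P and SRAS is Y = 656 + 5P.
Setting them equal: 1992 = 12P, so P = 166.
Y = 2648 − 7·166 = 1486.
Initially P = 156, Y = 1496, so ΔP = +10 and ΔY = -10.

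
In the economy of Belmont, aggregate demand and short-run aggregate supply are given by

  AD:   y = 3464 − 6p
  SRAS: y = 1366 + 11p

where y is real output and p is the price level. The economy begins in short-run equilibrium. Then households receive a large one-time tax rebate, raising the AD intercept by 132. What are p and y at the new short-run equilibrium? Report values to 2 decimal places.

p = 131.18, y = 2808.94

This is a positive demand shock: AD shifts right.
New AD: y = 3596 − 6p.
Set AD = SRAS: 3596 − 6p = 1366 + 11p, so 2230 = 17p and p = 131.18.
Substituting into AD, y = 2808.94.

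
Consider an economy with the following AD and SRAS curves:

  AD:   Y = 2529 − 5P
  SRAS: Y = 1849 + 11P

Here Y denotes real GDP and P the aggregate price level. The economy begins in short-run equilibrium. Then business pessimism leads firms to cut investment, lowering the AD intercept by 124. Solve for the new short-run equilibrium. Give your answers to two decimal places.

P = 34.75, Y = 2231.25

This is a negative demand shock: AD shifts left.
New AD: Y = 2405 − 5P.
Set AD = SRAS: 2405 − 5P = 1849 + 11P, so 556 = 16P and P = 34.75.
Substituting into AD, Y = 2231.25.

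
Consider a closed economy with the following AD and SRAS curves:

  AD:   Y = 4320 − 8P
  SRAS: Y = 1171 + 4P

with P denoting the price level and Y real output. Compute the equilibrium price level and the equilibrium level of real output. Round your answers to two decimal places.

P = 262.42, Y = 2220.67

Set AD = SRAS: 4320 − 8P = 1171 + 4P, so 3149 = 12P and P = 262.42.
Substituting into AD, Y = 4320 − 8P = 2220.67.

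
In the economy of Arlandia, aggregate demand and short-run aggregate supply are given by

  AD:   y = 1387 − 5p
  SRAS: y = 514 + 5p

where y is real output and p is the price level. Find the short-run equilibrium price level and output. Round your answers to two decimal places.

p = 87.30, y = 950.50

Set AD = SRAS: 1387 − 5p = 514 + 5p, so 873 = 10p and p = 87.30.
Substituting into AD, y = 1387 − 5p = 950.50.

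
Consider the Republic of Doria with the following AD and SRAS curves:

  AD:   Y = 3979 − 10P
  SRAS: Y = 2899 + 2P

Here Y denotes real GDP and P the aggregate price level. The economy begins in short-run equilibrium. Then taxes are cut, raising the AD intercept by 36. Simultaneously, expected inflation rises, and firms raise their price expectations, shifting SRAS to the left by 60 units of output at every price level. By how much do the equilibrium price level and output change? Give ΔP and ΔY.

ΔP = +8, ΔY = -44

After both shocks: AD is Y = 4015 − 10P and SRAS is Y = 2839 + 2P.
Setting them equal: 1176 = 12P, so P = 98.
Y = 4015 − 10·98 = 3035.
Initially P = 90, Y = 3079, so ΔP = +8 and ΔY = -44.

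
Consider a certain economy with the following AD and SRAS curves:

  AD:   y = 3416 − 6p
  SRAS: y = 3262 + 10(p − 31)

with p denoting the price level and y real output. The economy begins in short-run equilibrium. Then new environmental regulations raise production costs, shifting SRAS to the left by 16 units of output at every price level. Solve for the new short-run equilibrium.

p = 30, y = 3236

This is a negative supply shock: SRAS shifts left.
New SRAS: y = 2936 + 10p.
Set AD = SRAS: 3416 − 6p = 2936 + 10p, so 480 = 16p and p = 30.
y = 3416 − 6·30 = 3236.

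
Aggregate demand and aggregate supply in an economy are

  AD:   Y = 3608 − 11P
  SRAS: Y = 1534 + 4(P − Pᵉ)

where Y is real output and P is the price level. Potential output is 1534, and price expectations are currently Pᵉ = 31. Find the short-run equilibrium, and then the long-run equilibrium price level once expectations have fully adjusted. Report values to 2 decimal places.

Short run: with Pᵉ = 31, SRAS is Y = 1410 + 4P. Setting AD = SRAS gives 2198 = 15P, so P = 146.53 and Y = 3608 − 11P = 1996.13.
Output 1996.13 is above potential 1534, so over time expected prices rise and SRAS shifts left until Y returns to 1534.
Long run: Y = 1534 on the AD curve gives 1534 = 3608 − 11P, so P = 188.55.

Short run: P = 146.53, Y = 1996.13. Long run: P = 188.55.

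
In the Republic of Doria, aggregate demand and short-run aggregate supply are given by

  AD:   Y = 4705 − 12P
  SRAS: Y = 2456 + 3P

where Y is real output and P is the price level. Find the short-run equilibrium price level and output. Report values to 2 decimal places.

Set AD = SRAS: 4705 − 12P = 2456 + 3P, so 2249 = 15P and P = 149.93.
Substituting into AD, Y = 4705 − 12P = 2905.80.

P = 149.93, Y = 2905.80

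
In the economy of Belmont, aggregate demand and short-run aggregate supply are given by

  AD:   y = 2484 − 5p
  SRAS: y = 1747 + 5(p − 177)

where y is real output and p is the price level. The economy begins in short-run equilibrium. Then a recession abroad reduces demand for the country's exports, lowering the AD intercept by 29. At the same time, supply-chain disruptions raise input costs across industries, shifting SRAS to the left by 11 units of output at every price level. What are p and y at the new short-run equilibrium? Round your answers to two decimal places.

p = 160.40, y = 1653.00

After both shocks: AD is y = 2455 − 5p and SRAS is y = 851 + 5p.
Setting them equal: 1604 = 10p, so p = 160.40.
Substituting into AD, y = 1653.00.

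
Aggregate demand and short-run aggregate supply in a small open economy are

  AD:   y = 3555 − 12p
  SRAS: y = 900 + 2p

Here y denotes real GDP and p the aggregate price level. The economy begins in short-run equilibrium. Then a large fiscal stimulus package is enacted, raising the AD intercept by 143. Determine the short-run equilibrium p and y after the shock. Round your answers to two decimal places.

This is a positive demand shock: AD shifts right.
New AD: y = 3698 − 12p.
Set AD = SRAS: 3698 − 12p = 900 + 2p, so 2798 = 14p and p = 199.86.
Substituting into AD, y = 1299.71.

p = 199.86, y = 1299.71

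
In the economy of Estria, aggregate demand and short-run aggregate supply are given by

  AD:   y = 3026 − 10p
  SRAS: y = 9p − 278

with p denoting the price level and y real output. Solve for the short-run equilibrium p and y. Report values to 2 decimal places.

p = 173.89, y = 1287.05

Set AD = SRAS: 3026 − 10p = 9p − 278, so 3304 = 19p and p = 173.89.
Substituting into AD, y = 3026 − 10p = 1287.05.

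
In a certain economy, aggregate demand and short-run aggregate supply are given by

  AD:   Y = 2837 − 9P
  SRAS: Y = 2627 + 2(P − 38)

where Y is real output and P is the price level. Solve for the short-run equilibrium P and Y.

Write SRAS as Y = 2627 + 2P − 76 = 2551 + 2P.
Set AD = SRAS: 2837 − 9P = 2551 + 2P, so 286 = 11P and P = 26.
Then Y = 2837 − 9·26 = 2603.

P = 26, Y = 2603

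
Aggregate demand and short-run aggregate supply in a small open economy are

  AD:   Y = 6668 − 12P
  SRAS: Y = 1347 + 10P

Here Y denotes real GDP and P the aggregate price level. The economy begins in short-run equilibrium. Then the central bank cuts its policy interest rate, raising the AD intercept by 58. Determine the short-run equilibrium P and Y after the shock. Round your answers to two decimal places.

P = 244.50, Y = 3792.00

This is a positive demand shock: AD shifts right.
New AD: Y = 6726 − 12P.
Set AD = SRAS: 6726 − 12P = 1347 + 10P, so 5379 = 22P and P = 244.50.
Substituting into AD, Y = 3792.00.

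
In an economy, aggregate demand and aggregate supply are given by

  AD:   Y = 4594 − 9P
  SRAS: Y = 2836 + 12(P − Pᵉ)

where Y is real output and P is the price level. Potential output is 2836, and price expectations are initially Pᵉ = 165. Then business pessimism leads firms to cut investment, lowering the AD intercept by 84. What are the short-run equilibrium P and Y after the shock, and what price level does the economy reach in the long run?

Short run: P = 174, Y = 2944. Long run: P = 186.

AD shifts left: new AD is Y = 4510 − 9P. With Pᵉ = 165, SRAS is Y = 856 + 12P.
Short run: 4510 − 9P = 856 + 12P gives 3654 = 21P, so P = 174 and Y = 4510 − 9·174 = 2944.
Y = 2944 is above potential 2836; expectations adjust and SRAS shifts left until Y = 2836.
Long run: on the new AD curve, 2836 = 4510 − 9P gives P = 186.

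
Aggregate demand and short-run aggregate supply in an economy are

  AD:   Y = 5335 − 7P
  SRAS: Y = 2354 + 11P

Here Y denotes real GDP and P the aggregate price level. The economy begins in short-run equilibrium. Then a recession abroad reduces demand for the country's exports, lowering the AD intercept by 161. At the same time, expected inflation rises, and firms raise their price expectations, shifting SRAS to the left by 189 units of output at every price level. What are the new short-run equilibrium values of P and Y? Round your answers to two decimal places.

After both shocks: AD is Y = 5174 − 7P and SRAS is Y = 2165 + 11P.
Setting them equal: 3009 = 18P, so P = 167.17.
Substituting into AD, Y = 4003.83.

P = 167.17, Y = 4003.83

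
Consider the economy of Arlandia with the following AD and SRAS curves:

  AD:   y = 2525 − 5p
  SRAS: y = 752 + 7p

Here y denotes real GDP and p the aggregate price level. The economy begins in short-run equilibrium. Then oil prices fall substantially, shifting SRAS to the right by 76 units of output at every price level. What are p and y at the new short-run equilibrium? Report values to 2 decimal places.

p = 141.42, y = 1817.92

This is a positive supply shock: SRAS shifts right.
New SRAS: y = 828 + 7p.
Set AD = SRAS: 2525 − 5p = 828 + 7p, so 1697 = 12p and p = 141.42.
Substituting into AD, y = 1817.92.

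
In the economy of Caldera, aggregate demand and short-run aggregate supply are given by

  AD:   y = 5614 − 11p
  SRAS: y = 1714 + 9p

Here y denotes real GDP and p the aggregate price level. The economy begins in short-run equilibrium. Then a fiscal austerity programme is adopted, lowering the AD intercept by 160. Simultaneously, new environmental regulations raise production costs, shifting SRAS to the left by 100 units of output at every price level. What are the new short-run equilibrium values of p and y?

After both shocks: AD is y = 5454 − 11p and SRAS is y = 1614 + 9p.
Setting them equal: 3840 = 20p, so p = 192.
y = 5454 − 11·192 = 3342.

p = 192, y = 3342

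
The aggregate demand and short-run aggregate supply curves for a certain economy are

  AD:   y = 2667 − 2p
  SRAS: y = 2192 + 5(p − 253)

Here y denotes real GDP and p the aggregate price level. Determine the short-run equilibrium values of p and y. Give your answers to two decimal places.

p = 248.57, y = 2169.86

Write SRAS as y = 2192 + 5p − 1265 = 927 + 5p.
Set AD = SRAS: 2667 − 2p = 927 + 5p, so 1740 = 7p and p = 248.57.
Substituting into AD, y = 2667 − 2p = 2169.86.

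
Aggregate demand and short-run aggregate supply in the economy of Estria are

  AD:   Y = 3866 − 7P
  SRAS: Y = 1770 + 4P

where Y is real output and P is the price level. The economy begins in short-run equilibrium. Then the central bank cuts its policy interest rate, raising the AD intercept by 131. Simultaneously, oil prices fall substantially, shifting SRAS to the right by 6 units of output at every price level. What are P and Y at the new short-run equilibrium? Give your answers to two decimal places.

P = 201.91, Y = 2583.64

After both shocks: AD is Y = 3997 − 7P and SRAS is Y = 1776 + 4P.
Setting them equal: 2221 = 11P, so P = 201.91.
Substituting into AD, Y = 2583.64.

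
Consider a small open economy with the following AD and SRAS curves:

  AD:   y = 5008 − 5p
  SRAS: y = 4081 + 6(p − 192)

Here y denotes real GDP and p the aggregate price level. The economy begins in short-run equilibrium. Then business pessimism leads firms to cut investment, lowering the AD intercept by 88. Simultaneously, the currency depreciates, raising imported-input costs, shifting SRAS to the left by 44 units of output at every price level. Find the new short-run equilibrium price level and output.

p = 185, y = 3995

After both shocks: AD is y = 4920 − 5p and SRAS is y = 2885 + 6p.
Setting them equal: 2035 = 11p, so p = 185.
y = 4920 − 5·185 = 3995.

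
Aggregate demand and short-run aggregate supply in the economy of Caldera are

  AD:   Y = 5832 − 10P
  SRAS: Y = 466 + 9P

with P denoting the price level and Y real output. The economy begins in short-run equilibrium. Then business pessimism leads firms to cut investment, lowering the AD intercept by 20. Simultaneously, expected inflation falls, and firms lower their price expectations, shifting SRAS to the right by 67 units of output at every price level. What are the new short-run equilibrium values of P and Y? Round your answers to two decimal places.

P = 277.84, Y = 3033.58

After both shocks: AD is Y = 5812 − 10P and SRAS is Y = 533 + 9P.
Setting them equal: 5279 = 19P, so P = 277.84.
Substituting into AD, Y = 3033.58.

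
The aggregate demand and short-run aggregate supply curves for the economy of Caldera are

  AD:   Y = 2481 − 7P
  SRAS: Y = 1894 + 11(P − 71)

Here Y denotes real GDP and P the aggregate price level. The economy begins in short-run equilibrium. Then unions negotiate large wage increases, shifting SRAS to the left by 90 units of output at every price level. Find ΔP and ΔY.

ΔP = +5, ΔY = -35

This is a negative supply shock: SRAS shifts left.
New SRAS: Y = 1023 + 11P.
Set AD = SRAS: 2481 − 7P = 1023 + 11P, so 1458 = 18P and P = 81.
Y = 2481 − 7·81 = 1914.
Initially P = 76, Y = 1949, so ΔP = +5 and ΔY = -35.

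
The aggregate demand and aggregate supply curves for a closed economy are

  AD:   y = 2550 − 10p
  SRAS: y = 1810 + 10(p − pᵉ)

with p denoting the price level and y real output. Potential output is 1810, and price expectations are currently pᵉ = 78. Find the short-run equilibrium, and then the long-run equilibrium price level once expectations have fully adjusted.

Short run: p = 76, y = 1790. Long run: p = 74.

Short run: with pᵉ = 78, SRAS is y = 1030 + 10p. Setting AD = SRAS gives 1520 = 20p, so p = 76 and y = 2550 − 10·76 = 1790.
Output 1790 is below potential 1810, so over time expected prices fall and SRAS shifts right until y returns to 1810.
Long run: y = 1810 on the AD curve gives 1810 = 2550 − 10p, so p = 74.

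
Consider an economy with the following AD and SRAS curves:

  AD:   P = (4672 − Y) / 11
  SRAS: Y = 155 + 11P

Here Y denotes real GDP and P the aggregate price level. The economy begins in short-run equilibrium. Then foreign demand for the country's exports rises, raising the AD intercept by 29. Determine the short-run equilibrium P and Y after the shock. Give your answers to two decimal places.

P = 206.64, Y = 2428.00

This is a positive demand shock: AD shifts right.
New AD: Y = 4701 − 11P.
Set AD = SRAS: 4701 − 11P = 155 + 11P, so 4546 = 22P and P = 206.64.
Substituting into AD, Y = 2428.00.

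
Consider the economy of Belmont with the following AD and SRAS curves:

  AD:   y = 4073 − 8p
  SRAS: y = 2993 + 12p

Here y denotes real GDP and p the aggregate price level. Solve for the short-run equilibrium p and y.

p = 54, y = 3641

Set AD = SRAS: 4073 − 8p = 2993 + 12p, so 1080 = 20p and p = 54.
Then y = 4073 − 8·54 = 3641.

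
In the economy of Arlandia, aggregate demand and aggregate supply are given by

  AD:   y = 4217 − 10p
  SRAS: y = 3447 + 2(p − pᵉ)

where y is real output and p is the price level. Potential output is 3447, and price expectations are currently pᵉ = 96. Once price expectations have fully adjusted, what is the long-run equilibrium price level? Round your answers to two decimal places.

Short run: with pᵉ = 96, SRAS is y = 3255 + 2p. Setting AD = SRAS gives 962 = 12p, so p = 80.17 and y = 4217 − 10p = 3415.33.
Output 3415.33 is below potential 3447, so over time expected prices fall and SRAS shifts right until y returns to 3447.
Long run: y = 3447 on the AD curve gives 3447 = 4217 − 10p, so p = 77.00.

Long-run p = 77.00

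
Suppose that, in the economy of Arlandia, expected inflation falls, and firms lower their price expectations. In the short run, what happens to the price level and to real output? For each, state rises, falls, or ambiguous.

This is a favourable supply shock: SRAS shifts right.
Moving along the downward-sloping AD curve, P falls and Y rises.

Price level: falls; output: rises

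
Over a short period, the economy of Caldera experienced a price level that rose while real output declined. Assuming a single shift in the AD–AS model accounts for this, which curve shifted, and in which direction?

P rose and Y fell. An AD shift moves P and Y in the same direction; an SRAS shift moves them in opposite directions.
Here P and Y moved in opposite directions, so the SRAS curve shifted.
Since Y fell, SRAS shifted left.

SRAS shifted left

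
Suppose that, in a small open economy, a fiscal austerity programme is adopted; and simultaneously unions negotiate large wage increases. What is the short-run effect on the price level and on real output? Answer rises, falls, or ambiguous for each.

Price level: ambiguous; output: falls

The first event is a negative demand shock: AD shifts left, which by itself pushes P down and Y down.
The second is an adverse supply shock: SRAS shifts left, which by itself pushes P up and Y down.
The two shocks push P in opposite directions, so the effect on P is ambiguous. Both shocks push Y down, so Y falls.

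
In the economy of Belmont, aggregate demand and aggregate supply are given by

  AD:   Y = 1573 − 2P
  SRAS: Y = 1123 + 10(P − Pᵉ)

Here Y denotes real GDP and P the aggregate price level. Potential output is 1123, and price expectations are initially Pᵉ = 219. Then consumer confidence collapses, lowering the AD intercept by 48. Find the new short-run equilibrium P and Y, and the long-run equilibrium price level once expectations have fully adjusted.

AD shifts left: new AD is Y = 1525 − 2P. With Pᵉ = 219, SRAS is Y = 10P − 1067.
Short run: 1525 − 2P = 10P − 1067 gives 2592 = 12P, so P = 216 and Y = 1525 − 2·216 = 1093.
Y = 1093 is below potential 1123; expectations adjust and SRAS shifts right until Y = 1123.
Long run: on the new AD curve, 1123 = 1525 − 2P gives P = 201.

Short run: P = 216, Y = 1093. Long run: P = 201.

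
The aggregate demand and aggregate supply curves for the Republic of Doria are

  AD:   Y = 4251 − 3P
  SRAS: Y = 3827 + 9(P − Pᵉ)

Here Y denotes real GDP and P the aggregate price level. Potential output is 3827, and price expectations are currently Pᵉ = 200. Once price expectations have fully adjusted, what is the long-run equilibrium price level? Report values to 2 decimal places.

Long-run P = 141.33

Short run: with Pᵉ = 200, SRAS is Y = 2027 + 9P. Setting AD = SRAS gives 2224 = 12P, so P = 185.33 and Y = 4251 − 3P = 3695.00.
Output 3695.00 is below potential 3827, so over time expected prices fall and SRAS shifts right until Y returns to 3827.
Long run: Y = 3827 on the AD curve gives 3827 = 4251 − 3P, so P = 141.33.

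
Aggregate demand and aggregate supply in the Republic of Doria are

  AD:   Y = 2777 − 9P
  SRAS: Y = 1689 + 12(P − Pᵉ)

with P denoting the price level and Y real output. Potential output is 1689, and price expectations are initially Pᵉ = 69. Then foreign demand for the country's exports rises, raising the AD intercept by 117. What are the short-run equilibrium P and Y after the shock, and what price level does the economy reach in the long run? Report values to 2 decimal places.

Short run: P = 96.81, Y = 2022.71. Long run: P = 133.89.

AD shifts right: new AD is Y = 2894 − 9P. With Pᵉ = 69, SRAS is Y = 861 + 12P.
Short run: 2894 − 9P = 861 + 12P gives 2033 = 21P, so P = 96.81 and Y = 2894 − 9P = 2022.71.
Y = 2022.71 is above potential 1689; expectations adjust and SRAS shifts left until Y = 1689.
Long run: on the new AD curve, 1689 = 2894 − 9P gives P = 133.89.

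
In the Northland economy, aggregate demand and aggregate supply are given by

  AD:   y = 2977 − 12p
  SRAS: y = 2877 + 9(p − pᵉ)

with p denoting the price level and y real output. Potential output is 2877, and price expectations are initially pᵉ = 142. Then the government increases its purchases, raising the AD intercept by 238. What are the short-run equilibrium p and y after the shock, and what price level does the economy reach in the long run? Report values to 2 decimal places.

AD shifts right: new AD is y = 3215 − 12p. With pᵉ = 142, SRAS is y = 1599 + 9p.
Short run: 3215 − 12p = 1599 + 9p gives 1616 = 21p, so p = 76.95 and y = 3215 − 12p = 2291.57.
y = 2291.57 is below potential 2877; expectations adjust and SRAS shifts right until y = 2877.
Long run: on the new AD curve, 2877 = 3215 − 12p gives p = 28.17.

Short run: p = 76.95, y = 2291.57. Long run: p = 28.17.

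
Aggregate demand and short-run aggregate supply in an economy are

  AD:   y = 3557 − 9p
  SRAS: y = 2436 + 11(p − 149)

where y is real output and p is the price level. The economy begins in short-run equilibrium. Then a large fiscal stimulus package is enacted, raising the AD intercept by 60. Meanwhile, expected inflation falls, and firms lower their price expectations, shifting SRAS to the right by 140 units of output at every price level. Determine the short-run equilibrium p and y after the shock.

p = 134, y = 2411

After both shocks: AD is y = 3617 − 9p and SRAS is y = 937 + 11p.
Setting them equal: 2680 = 20p, so p = 134.
y = 3617 − 9·134 = 2411.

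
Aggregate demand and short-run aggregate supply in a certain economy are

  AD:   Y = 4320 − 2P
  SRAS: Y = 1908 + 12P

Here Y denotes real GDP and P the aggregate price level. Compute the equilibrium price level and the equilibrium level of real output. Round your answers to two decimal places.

P = 172.29, Y = 3975.43

Set AD = SRAS: 4320 − 2P = 1908 + 12P, so 2412 = 14P and P = 172.29.
Substituting into AD, Y = 4320 − 2P = 3975.43.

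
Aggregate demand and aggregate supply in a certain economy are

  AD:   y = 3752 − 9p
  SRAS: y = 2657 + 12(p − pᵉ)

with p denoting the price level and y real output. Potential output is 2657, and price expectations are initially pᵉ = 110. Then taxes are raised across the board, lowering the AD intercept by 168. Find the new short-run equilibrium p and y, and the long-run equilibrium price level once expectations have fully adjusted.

Short run: p = 107, y = 2621. Long run: p = 103.

AD shifts left: new AD is y = 3584 − 9p. With pᵉ = 110, SRAS is y = 1337 + 12p.
Short run: 3584 − 9p = 1337 + 12p gives 2247 = 21p, so p = 107 and y = 3584 − 9·107 = 2621.
y = 2621 is below potential 2657; expectations adjust and SRAS shifts right until y = 2657.
Long run: on the new AD curve, 2657 = 3584 − 9p gives p = 103.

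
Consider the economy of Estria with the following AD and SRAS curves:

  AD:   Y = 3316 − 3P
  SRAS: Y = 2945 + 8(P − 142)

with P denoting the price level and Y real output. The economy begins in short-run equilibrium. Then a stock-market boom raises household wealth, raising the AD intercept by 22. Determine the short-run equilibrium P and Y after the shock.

P = 139, Y = 2921

This is a positive demand shock: AD shifts right.
New AD: Y = 3338 − 3P.
SRAS can be written Y = 1809 + 8P.
Set AD = SRAS: 3338 − 3P = 1809 + 8P, so 1529 = 11P and P = 139.
Y = 3338 − 3·139 = 2921.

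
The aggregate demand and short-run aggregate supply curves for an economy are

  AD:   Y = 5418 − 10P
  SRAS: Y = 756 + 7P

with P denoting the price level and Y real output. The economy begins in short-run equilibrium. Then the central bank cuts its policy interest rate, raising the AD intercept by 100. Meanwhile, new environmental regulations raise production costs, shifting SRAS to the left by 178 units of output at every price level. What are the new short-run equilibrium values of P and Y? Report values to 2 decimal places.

After both shocks: AD is Y = 5518 − 10P and SRAS is Y = 578 + 7P.
Setting them equal: 4940 = 17P, so P = 290.59.
Substituting into AD, Y = 2612.12.

P = 290.59, Y = 2612.12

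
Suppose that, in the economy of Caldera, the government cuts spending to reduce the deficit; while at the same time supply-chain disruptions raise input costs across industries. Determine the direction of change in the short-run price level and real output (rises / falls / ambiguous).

The first event is a negative demand shock: AD shifts left, which by itself pushes P down and Y down.
The second is an adverse supply shock: SRAS shifts left, which by itself pushes P up and Y down.
The two shocks push P in opposite directions, so the effect on P is ambiguous. Both shocks push Y down, so Y falls.

Price level: ambiguous; output: falls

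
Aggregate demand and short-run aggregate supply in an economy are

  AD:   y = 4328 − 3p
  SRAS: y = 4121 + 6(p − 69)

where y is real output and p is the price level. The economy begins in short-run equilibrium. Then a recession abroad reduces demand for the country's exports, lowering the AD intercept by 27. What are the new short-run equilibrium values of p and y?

p = 66, y = 4103

This is a negative demand shock: AD shifts left.
New AD: y = 4301 − 3p.
SRAS can be written y = 3707 + 6p.
Set AD = SRAS: 4301 − 3p = 3707 + 6p, so 594 = 9p and p = 66.
y = 4301 − 3·66 = 4103.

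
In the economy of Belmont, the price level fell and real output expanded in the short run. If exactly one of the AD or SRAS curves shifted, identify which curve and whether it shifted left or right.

SRAS shifted right

P fell and Y rose. An AD shift moves P and Y in the same direction; an SRAS shift moves them in opposite directions.
Here P and Y moved in opposite directions, so the SRAS curve shifted.
Since Y rose, SRAS shifted right.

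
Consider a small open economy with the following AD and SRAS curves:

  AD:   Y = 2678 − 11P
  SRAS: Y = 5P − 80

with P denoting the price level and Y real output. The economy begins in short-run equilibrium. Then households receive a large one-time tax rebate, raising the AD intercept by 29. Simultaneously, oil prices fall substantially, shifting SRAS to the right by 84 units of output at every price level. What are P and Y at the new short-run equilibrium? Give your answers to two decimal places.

P = 168.94, Y = 848.69

After both shocks: AD is Y = 2707 − 11P and SRAS is Y = 4 + 5P.
Setting them equal: 2703 = 16P, so P = 168.94.
Substituting into AD, Y = 848.69.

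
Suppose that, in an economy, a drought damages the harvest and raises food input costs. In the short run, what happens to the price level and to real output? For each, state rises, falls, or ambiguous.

This is an adverse supply shock: SRAS shifts left.
Moving along the downward-sloping AD curve, P rises and Y falls.

Price level: rises; output: falls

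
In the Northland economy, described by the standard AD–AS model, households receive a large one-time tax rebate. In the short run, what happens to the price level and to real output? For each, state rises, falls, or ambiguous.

This is a positive demand shock: AD shifts right.
Moving along the upward-sloping SRAS curve, P rises and Y rises.

Price level: rises; output: rises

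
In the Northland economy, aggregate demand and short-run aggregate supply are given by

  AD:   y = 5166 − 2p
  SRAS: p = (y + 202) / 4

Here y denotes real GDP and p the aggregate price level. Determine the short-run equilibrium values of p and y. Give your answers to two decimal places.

p = 894.67, y = 3376.67

Rearrange SRAS to y = 4p − 202.
Set AD = SRAS: 5166 − 2p = 4p − 202, so 5368 = 6p and p = 894.67.
Substituting into AD, y = 5166 − 2p = 3376.67.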